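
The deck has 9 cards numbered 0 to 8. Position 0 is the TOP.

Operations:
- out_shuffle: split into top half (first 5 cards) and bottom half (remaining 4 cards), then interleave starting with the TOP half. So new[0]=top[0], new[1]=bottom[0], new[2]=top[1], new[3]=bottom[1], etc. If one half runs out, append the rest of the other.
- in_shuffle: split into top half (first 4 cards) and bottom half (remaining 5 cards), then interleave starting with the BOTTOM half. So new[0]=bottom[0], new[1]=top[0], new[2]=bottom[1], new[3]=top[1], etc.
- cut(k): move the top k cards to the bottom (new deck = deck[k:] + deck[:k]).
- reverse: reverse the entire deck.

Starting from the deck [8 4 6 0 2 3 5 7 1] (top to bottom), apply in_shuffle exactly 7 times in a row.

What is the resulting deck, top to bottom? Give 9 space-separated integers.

After op 1 (in_shuffle): [2 8 3 4 5 6 7 0 1]
After op 2 (in_shuffle): [5 2 6 8 7 3 0 4 1]
After op 3 (in_shuffle): [7 5 3 2 0 6 4 8 1]
After op 4 (in_shuffle): [0 7 6 5 4 3 8 2 1]
After op 5 (in_shuffle): [4 0 3 7 8 6 2 5 1]
After op 6 (in_shuffle): [8 4 6 0 2 3 5 7 1]
After op 7 (in_shuffle): [2 8 3 4 5 6 7 0 1]

Answer: 2 8 3 4 5 6 7 0 1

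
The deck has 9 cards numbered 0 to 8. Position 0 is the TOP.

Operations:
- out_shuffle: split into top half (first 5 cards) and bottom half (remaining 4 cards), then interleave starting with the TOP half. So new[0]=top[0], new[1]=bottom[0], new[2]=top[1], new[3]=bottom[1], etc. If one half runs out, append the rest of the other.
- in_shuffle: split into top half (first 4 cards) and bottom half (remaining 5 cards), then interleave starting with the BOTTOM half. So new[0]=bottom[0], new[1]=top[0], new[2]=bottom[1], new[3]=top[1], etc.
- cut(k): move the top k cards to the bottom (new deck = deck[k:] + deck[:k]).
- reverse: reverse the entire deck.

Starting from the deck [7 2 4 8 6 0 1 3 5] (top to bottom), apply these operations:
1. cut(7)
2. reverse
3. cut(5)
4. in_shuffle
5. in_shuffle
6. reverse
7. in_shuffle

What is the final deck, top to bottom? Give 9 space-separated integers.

Answer: 8 4 2 7 5 3 1 0 6

Derivation:
After op 1 (cut(7)): [3 5 7 2 4 8 6 0 1]
After op 2 (reverse): [1 0 6 8 4 2 7 5 3]
After op 3 (cut(5)): [2 7 5 3 1 0 6 8 4]
After op 4 (in_shuffle): [1 2 0 7 6 5 8 3 4]
After op 5 (in_shuffle): [6 1 5 2 8 0 3 7 4]
After op 6 (reverse): [4 7 3 0 8 2 5 1 6]
After op 7 (in_shuffle): [8 4 2 7 5 3 1 0 6]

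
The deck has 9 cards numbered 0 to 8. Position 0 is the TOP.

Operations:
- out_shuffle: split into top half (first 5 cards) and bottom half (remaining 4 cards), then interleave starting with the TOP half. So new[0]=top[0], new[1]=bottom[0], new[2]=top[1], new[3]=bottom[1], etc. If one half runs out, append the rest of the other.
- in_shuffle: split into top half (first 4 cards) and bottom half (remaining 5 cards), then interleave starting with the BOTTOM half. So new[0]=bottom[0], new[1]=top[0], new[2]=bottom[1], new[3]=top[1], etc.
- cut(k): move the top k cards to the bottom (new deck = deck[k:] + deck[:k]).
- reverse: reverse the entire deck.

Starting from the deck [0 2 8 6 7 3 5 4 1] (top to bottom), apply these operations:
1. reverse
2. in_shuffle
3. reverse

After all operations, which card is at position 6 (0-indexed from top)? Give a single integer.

After op 1 (reverse): [1 4 5 3 7 6 8 2 0]
After op 2 (in_shuffle): [7 1 6 4 8 5 2 3 0]
After op 3 (reverse): [0 3 2 5 8 4 6 1 7]
Position 6: card 6.

Answer: 6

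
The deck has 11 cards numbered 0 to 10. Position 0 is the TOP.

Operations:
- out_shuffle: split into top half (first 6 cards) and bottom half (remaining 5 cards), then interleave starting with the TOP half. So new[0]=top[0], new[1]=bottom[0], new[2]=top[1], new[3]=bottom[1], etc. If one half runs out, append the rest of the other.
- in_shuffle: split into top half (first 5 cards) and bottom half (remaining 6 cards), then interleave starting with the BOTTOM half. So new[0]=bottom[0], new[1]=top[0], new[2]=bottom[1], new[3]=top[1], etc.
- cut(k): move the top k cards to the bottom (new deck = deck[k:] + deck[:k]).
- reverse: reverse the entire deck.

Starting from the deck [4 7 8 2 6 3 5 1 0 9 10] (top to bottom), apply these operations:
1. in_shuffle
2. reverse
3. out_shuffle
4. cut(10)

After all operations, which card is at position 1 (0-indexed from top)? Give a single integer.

After op 1 (in_shuffle): [3 4 5 7 1 8 0 2 9 6 10]
After op 2 (reverse): [10 6 9 2 0 8 1 7 5 4 3]
After op 3 (out_shuffle): [10 1 6 7 9 5 2 4 0 3 8]
After op 4 (cut(10)): [8 10 1 6 7 9 5 2 4 0 3]
Position 1: card 10.

Answer: 10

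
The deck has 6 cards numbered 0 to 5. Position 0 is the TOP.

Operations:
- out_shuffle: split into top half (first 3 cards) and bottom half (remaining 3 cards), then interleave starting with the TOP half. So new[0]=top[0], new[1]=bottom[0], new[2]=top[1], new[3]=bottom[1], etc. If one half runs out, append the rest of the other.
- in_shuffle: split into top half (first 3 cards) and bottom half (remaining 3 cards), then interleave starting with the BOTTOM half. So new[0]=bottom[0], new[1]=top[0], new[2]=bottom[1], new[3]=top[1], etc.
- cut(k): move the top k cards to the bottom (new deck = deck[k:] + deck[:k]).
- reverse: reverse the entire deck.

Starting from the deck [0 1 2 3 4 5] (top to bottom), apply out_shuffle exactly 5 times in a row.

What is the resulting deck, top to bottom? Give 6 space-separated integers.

After op 1 (out_shuffle): [0 3 1 4 2 5]
After op 2 (out_shuffle): [0 4 3 2 1 5]
After op 3 (out_shuffle): [0 2 4 1 3 5]
After op 4 (out_shuffle): [0 1 2 3 4 5]
After op 5 (out_shuffle): [0 3 1 4 2 5]

Answer: 0 3 1 4 2 5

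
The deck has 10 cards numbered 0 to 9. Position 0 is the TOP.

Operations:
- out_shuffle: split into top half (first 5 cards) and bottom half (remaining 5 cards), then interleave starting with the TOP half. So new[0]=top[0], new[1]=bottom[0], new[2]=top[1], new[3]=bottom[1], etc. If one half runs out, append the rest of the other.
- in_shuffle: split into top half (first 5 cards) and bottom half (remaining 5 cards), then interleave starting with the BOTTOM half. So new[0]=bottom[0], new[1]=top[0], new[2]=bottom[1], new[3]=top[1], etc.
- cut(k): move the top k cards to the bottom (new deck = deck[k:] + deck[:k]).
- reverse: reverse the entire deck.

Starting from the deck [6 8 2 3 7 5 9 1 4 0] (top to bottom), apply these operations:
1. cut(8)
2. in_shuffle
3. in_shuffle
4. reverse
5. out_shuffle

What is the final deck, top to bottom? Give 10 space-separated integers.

After op 1 (cut(8)): [4 0 6 8 2 3 7 5 9 1]
After op 2 (in_shuffle): [3 4 7 0 5 6 9 8 1 2]
After op 3 (in_shuffle): [6 3 9 4 8 7 1 0 2 5]
After op 4 (reverse): [5 2 0 1 7 8 4 9 3 6]
After op 5 (out_shuffle): [5 8 2 4 0 9 1 3 7 6]

Answer: 5 8 2 4 0 9 1 3 7 6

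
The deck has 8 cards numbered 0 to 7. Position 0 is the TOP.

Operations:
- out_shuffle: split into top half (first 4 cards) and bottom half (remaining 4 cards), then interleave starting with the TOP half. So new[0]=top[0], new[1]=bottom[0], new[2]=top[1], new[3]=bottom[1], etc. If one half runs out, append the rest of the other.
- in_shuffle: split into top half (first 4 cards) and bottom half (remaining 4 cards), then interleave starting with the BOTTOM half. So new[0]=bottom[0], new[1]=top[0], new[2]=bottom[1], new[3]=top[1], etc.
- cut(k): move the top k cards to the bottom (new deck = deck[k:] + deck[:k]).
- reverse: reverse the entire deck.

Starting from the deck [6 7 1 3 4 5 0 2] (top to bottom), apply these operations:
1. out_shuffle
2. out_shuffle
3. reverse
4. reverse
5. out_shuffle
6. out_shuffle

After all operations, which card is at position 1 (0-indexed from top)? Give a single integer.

After op 1 (out_shuffle): [6 4 7 5 1 0 3 2]
After op 2 (out_shuffle): [6 1 4 0 7 3 5 2]
After op 3 (reverse): [2 5 3 7 0 4 1 6]
After op 4 (reverse): [6 1 4 0 7 3 5 2]
After op 5 (out_shuffle): [6 7 1 3 4 5 0 2]
After op 6 (out_shuffle): [6 4 7 5 1 0 3 2]
Position 1: card 4.

Answer: 4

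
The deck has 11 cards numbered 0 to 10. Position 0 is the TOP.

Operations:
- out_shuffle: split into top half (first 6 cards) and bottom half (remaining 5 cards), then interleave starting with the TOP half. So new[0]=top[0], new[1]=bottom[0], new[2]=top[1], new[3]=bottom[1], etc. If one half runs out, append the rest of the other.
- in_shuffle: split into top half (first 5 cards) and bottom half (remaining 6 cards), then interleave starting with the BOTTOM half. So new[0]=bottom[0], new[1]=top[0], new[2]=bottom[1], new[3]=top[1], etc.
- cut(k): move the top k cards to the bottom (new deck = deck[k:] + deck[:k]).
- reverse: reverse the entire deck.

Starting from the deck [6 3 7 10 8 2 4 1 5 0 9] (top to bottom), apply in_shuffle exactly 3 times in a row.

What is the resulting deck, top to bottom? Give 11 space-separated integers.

Answer: 4 7 0 2 3 5 8 6 1 10 9

Derivation:
After op 1 (in_shuffle): [2 6 4 3 1 7 5 10 0 8 9]
After op 2 (in_shuffle): [7 2 5 6 10 4 0 3 8 1 9]
After op 3 (in_shuffle): [4 7 0 2 3 5 8 6 1 10 9]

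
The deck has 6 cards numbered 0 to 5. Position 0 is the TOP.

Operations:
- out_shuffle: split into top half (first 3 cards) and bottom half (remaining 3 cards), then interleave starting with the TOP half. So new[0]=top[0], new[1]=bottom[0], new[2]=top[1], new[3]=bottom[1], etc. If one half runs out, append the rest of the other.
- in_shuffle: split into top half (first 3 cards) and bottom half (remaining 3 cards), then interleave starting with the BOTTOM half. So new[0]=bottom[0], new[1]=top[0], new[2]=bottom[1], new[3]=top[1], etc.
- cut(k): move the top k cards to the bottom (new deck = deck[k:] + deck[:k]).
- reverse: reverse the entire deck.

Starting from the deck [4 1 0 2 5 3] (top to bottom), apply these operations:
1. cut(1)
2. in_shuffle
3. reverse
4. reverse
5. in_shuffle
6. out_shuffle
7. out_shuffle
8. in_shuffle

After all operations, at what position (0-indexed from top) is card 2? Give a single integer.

After op 1 (cut(1)): [1 0 2 5 3 4]
After op 2 (in_shuffle): [5 1 3 0 4 2]
After op 3 (reverse): [2 4 0 3 1 5]
After op 4 (reverse): [5 1 3 0 4 2]
After op 5 (in_shuffle): [0 5 4 1 2 3]
After op 6 (out_shuffle): [0 1 5 2 4 3]
After op 7 (out_shuffle): [0 2 1 4 5 3]
After op 8 (in_shuffle): [4 0 5 2 3 1]
Card 2 is at position 3.

Answer: 3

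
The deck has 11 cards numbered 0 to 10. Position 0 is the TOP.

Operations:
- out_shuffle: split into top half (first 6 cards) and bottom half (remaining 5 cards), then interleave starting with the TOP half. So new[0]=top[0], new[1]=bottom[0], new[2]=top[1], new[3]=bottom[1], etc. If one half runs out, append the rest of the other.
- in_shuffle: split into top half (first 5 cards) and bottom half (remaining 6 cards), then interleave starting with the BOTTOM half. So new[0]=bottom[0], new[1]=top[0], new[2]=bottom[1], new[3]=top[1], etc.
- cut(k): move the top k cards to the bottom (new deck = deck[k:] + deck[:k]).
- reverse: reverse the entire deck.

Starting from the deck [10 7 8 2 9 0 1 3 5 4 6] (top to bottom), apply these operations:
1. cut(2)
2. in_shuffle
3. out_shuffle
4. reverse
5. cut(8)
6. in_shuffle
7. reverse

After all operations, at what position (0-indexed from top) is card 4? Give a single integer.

After op 1 (cut(2)): [8 2 9 0 1 3 5 4 6 10 7]
After op 2 (in_shuffle): [3 8 5 2 4 9 6 0 10 1 7]
After op 3 (out_shuffle): [3 6 8 0 5 10 2 1 4 7 9]
After op 4 (reverse): [9 7 4 1 2 10 5 0 8 6 3]
After op 5 (cut(8)): [8 6 3 9 7 4 1 2 10 5 0]
After op 6 (in_shuffle): [4 8 1 6 2 3 10 9 5 7 0]
After op 7 (reverse): [0 7 5 9 10 3 2 6 1 8 4]
Card 4 is at position 10.

Answer: 10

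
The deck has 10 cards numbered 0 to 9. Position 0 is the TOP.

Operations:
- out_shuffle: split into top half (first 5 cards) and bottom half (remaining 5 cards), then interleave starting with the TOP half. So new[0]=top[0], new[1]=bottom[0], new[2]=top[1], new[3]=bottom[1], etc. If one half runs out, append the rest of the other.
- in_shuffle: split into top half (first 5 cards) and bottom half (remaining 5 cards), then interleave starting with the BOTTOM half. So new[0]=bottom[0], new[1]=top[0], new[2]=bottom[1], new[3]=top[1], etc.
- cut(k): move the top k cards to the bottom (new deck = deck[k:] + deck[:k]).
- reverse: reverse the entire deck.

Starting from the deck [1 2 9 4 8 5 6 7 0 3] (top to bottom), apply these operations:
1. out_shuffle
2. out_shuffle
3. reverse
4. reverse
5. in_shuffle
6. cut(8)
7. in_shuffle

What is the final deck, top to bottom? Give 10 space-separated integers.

Answer: 7 3 8 2 5 0 9 1 4 6

Derivation:
After op 1 (out_shuffle): [1 5 2 6 9 7 4 0 8 3]
After op 2 (out_shuffle): [1 7 5 4 2 0 6 8 9 3]
After op 3 (reverse): [3 9 8 6 0 2 4 5 7 1]
After op 4 (reverse): [1 7 5 4 2 0 6 8 9 3]
After op 5 (in_shuffle): [0 1 6 7 8 5 9 4 3 2]
After op 6 (cut(8)): [3 2 0 1 6 7 8 5 9 4]
After op 7 (in_shuffle): [7 3 8 2 5 0 9 1 4 6]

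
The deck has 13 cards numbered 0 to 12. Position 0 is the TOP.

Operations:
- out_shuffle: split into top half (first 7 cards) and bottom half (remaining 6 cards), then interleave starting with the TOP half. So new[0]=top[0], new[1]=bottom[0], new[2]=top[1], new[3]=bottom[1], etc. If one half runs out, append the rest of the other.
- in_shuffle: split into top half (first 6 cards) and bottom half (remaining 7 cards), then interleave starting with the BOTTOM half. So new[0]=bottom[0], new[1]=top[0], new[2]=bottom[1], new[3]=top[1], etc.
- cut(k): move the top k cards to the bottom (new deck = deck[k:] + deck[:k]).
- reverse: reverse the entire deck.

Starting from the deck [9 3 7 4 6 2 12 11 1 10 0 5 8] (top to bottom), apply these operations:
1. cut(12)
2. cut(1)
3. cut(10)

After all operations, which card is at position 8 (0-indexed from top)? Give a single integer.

After op 1 (cut(12)): [8 9 3 7 4 6 2 12 11 1 10 0 5]
After op 2 (cut(1)): [9 3 7 4 6 2 12 11 1 10 0 5 8]
After op 3 (cut(10)): [0 5 8 9 3 7 4 6 2 12 11 1 10]
Position 8: card 2.

Answer: 2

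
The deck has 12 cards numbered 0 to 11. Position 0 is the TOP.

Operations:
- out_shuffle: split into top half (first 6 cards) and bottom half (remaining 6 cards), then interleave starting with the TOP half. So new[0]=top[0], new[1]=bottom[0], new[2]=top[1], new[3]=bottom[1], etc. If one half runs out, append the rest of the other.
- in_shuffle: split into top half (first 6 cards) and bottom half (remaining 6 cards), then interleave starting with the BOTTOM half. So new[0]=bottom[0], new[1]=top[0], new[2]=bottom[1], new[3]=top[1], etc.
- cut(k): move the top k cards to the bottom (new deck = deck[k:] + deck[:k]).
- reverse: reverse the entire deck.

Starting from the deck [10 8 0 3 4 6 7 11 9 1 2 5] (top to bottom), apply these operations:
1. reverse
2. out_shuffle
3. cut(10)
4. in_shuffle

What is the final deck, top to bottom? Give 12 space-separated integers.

Answer: 1 7 3 10 9 5 0 6 11 2 8 4

Derivation:
After op 1 (reverse): [5 2 1 9 11 7 6 4 3 0 8 10]
After op 2 (out_shuffle): [5 6 2 4 1 3 9 0 11 8 7 10]
After op 3 (cut(10)): [7 10 5 6 2 4 1 3 9 0 11 8]
After op 4 (in_shuffle): [1 7 3 10 9 5 0 6 11 2 8 4]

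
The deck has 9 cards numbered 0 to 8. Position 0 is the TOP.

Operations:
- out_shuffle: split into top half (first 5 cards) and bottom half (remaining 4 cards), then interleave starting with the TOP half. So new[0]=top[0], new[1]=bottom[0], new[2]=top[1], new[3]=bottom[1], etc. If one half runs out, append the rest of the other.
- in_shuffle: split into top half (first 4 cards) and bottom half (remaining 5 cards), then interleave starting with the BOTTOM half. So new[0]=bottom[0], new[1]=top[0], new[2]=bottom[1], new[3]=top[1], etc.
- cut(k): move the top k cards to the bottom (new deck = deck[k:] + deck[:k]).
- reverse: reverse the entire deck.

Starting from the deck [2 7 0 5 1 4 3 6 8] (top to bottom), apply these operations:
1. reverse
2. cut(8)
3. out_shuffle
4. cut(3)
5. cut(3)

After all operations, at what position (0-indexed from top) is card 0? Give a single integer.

Answer: 8

Derivation:
After op 1 (reverse): [8 6 3 4 1 5 0 7 2]
After op 2 (cut(8)): [2 8 6 3 4 1 5 0 7]
After op 3 (out_shuffle): [2 1 8 5 6 0 3 7 4]
After op 4 (cut(3)): [5 6 0 3 7 4 2 1 8]
After op 5 (cut(3)): [3 7 4 2 1 8 5 6 0]
Card 0 is at position 8.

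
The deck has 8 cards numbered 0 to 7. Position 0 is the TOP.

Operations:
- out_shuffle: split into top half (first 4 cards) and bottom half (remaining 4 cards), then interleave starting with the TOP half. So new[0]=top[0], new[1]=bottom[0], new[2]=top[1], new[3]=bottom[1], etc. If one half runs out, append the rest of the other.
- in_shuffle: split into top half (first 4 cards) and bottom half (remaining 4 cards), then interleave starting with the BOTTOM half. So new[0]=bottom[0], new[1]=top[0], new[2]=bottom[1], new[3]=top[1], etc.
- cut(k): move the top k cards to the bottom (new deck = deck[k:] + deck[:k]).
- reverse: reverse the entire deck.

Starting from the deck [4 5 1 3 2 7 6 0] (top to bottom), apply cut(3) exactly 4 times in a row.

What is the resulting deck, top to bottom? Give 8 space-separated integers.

After op 1 (cut(3)): [3 2 7 6 0 4 5 1]
After op 2 (cut(3)): [6 0 4 5 1 3 2 7]
After op 3 (cut(3)): [5 1 3 2 7 6 0 4]
After op 4 (cut(3)): [2 7 6 0 4 5 1 3]

Answer: 2 7 6 0 4 5 1 3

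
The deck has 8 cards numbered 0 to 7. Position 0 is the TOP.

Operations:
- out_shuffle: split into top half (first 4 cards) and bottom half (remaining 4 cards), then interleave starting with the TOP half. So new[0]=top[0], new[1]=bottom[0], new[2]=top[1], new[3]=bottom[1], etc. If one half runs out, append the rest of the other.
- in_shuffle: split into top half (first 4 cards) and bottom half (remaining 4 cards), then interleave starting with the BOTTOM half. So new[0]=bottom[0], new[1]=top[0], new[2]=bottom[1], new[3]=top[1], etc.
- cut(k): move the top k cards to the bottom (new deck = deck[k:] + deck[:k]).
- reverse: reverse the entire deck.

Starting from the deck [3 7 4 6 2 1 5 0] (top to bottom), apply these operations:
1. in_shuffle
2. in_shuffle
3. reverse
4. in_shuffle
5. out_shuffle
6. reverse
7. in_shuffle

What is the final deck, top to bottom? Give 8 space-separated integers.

Answer: 1 0 7 6 2 5 3 4

Derivation:
After op 1 (in_shuffle): [2 3 1 7 5 4 0 6]
After op 2 (in_shuffle): [5 2 4 3 0 1 6 7]
After op 3 (reverse): [7 6 1 0 3 4 2 5]
After op 4 (in_shuffle): [3 7 4 6 2 1 5 0]
After op 5 (out_shuffle): [3 2 7 1 4 5 6 0]
After op 6 (reverse): [0 6 5 4 1 7 2 3]
After op 7 (in_shuffle): [1 0 7 6 2 5 3 4]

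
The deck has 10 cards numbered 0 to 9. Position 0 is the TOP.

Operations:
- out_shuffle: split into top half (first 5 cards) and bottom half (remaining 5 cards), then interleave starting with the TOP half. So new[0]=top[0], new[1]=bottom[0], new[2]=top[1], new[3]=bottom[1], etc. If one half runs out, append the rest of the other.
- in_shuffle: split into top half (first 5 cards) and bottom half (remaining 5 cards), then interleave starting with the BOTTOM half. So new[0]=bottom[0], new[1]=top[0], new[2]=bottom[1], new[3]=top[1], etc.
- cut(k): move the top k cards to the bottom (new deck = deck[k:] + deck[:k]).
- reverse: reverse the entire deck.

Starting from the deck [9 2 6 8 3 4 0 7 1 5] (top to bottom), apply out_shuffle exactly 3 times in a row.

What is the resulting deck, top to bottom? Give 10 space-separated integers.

Answer: 9 1 7 0 4 3 8 6 2 5

Derivation:
After op 1 (out_shuffle): [9 4 2 0 6 7 8 1 3 5]
After op 2 (out_shuffle): [9 7 4 8 2 1 0 3 6 5]
After op 3 (out_shuffle): [9 1 7 0 4 3 8 6 2 5]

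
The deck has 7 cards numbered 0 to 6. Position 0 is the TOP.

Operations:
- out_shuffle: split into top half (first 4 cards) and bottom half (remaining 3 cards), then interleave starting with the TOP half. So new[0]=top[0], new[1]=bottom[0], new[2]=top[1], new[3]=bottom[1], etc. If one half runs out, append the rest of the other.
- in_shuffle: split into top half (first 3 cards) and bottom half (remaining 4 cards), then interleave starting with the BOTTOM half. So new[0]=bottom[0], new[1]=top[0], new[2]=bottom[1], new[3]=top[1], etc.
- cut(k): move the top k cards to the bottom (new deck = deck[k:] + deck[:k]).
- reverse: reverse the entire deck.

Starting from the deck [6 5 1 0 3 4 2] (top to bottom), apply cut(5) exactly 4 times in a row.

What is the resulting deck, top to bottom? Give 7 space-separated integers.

After op 1 (cut(5)): [4 2 6 5 1 0 3]
After op 2 (cut(5)): [0 3 4 2 6 5 1]
After op 3 (cut(5)): [5 1 0 3 4 2 6]
After op 4 (cut(5)): [2 6 5 1 0 3 4]

Answer: 2 6 5 1 0 3 4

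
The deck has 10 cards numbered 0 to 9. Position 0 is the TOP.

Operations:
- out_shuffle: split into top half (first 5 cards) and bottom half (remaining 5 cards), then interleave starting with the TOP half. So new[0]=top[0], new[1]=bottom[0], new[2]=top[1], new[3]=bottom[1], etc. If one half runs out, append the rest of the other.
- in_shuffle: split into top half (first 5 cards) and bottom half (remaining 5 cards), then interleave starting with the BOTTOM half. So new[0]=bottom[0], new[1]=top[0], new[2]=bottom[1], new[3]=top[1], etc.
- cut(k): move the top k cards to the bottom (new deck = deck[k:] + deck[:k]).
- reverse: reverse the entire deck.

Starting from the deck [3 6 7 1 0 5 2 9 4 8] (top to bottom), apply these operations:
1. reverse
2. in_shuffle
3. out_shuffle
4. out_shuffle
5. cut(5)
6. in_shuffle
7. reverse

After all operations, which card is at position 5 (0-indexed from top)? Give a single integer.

After op 1 (reverse): [8 4 9 2 5 0 1 7 6 3]
After op 2 (in_shuffle): [0 8 1 4 7 9 6 2 3 5]
After op 3 (out_shuffle): [0 9 8 6 1 2 4 3 7 5]
After op 4 (out_shuffle): [0 2 9 4 8 3 6 7 1 5]
After op 5 (cut(5)): [3 6 7 1 5 0 2 9 4 8]
After op 6 (in_shuffle): [0 3 2 6 9 7 4 1 8 5]
After op 7 (reverse): [5 8 1 4 7 9 6 2 3 0]
Position 5: card 9.

Answer: 9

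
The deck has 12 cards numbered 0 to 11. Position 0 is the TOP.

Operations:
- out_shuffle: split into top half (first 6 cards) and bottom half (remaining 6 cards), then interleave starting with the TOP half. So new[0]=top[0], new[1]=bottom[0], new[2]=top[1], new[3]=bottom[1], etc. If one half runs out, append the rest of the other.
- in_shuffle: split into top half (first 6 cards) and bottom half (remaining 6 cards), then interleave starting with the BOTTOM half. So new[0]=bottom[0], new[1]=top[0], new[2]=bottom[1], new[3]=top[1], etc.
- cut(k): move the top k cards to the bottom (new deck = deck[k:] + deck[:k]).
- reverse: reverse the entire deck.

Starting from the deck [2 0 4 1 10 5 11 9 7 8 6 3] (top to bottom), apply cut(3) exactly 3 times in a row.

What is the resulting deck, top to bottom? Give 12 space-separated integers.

Answer: 8 6 3 2 0 4 1 10 5 11 9 7

Derivation:
After op 1 (cut(3)): [1 10 5 11 9 7 8 6 3 2 0 4]
After op 2 (cut(3)): [11 9 7 8 6 3 2 0 4 1 10 5]
After op 3 (cut(3)): [8 6 3 2 0 4 1 10 5 11 9 7]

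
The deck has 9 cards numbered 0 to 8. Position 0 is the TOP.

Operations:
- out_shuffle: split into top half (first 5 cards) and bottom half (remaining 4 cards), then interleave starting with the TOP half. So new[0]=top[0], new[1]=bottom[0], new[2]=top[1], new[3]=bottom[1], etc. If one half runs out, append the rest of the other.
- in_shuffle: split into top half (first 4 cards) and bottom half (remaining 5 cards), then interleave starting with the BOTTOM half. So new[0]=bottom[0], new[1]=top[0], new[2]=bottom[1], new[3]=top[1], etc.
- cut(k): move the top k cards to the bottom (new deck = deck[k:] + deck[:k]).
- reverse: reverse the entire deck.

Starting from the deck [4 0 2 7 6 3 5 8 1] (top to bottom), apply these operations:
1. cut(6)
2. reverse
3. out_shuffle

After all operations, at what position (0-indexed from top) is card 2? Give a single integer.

Answer: 6

Derivation:
After op 1 (cut(6)): [5 8 1 4 0 2 7 6 3]
After op 2 (reverse): [3 6 7 2 0 4 1 8 5]
After op 3 (out_shuffle): [3 4 6 1 7 8 2 5 0]
Card 2 is at position 6.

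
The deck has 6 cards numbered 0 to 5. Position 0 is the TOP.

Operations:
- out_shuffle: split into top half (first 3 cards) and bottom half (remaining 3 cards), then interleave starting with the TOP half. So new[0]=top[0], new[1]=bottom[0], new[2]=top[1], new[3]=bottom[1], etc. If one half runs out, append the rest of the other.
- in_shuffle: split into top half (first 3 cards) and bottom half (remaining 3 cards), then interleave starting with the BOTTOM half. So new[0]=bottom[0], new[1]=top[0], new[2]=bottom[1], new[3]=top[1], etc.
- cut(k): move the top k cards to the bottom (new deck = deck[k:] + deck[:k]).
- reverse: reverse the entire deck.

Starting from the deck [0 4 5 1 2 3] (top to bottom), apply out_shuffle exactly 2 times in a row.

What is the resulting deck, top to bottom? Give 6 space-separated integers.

Answer: 0 2 1 5 4 3

Derivation:
After op 1 (out_shuffle): [0 1 4 2 5 3]
After op 2 (out_shuffle): [0 2 1 5 4 3]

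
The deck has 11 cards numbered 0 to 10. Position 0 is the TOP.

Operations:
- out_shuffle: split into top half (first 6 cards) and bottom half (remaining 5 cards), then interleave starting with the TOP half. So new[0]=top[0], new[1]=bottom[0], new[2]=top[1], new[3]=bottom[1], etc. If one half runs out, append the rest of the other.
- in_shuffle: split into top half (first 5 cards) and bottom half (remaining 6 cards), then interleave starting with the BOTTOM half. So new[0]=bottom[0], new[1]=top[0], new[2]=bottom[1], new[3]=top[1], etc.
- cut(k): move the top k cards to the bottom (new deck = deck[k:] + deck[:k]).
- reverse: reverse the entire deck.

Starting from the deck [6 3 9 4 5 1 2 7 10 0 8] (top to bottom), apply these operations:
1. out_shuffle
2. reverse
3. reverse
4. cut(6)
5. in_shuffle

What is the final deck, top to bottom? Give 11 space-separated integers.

Answer: 6 4 2 0 3 5 7 8 9 1 10

Derivation:
After op 1 (out_shuffle): [6 2 3 7 9 10 4 0 5 8 1]
After op 2 (reverse): [1 8 5 0 4 10 9 7 3 2 6]
After op 3 (reverse): [6 2 3 7 9 10 4 0 5 8 1]
After op 4 (cut(6)): [4 0 5 8 1 6 2 3 7 9 10]
After op 5 (in_shuffle): [6 4 2 0 3 5 7 8 9 1 10]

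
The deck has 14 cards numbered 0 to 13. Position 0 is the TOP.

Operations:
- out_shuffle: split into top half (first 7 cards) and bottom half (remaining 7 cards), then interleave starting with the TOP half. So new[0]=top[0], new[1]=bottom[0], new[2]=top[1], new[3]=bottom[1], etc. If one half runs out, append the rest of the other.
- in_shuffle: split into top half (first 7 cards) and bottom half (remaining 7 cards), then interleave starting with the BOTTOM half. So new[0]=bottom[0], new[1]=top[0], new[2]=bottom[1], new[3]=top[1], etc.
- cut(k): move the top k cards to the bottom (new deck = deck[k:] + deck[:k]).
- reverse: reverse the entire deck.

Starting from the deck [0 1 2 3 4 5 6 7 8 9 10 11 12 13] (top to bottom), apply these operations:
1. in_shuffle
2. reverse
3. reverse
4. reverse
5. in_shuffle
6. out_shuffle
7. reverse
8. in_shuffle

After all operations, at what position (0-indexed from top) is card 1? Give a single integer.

Answer: 3

Derivation:
After op 1 (in_shuffle): [7 0 8 1 9 2 10 3 11 4 12 5 13 6]
After op 2 (reverse): [6 13 5 12 4 11 3 10 2 9 1 8 0 7]
After op 3 (reverse): [7 0 8 1 9 2 10 3 11 4 12 5 13 6]
After op 4 (reverse): [6 13 5 12 4 11 3 10 2 9 1 8 0 7]
After op 5 (in_shuffle): [10 6 2 13 9 5 1 12 8 4 0 11 7 3]
After op 6 (out_shuffle): [10 12 6 8 2 4 13 0 9 11 5 7 1 3]
After op 7 (reverse): [3 1 7 5 11 9 0 13 4 2 8 6 12 10]
After op 8 (in_shuffle): [13 3 4 1 2 7 8 5 6 11 12 9 10 0]
Card 1 is at position 3.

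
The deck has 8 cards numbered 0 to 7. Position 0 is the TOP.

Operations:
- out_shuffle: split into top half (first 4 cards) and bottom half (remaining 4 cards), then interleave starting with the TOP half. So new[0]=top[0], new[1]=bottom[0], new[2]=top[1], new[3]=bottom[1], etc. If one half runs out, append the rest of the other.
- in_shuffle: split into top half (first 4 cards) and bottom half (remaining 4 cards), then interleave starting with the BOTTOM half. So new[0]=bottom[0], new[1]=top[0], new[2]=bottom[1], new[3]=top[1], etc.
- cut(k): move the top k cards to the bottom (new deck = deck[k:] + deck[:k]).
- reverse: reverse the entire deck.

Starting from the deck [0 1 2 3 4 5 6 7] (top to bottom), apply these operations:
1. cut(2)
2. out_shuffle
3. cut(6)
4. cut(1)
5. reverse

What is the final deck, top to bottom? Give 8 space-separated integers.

Answer: 5 0 4 7 3 6 2 1

Derivation:
After op 1 (cut(2)): [2 3 4 5 6 7 0 1]
After op 2 (out_shuffle): [2 6 3 7 4 0 5 1]
After op 3 (cut(6)): [5 1 2 6 3 7 4 0]
After op 4 (cut(1)): [1 2 6 3 7 4 0 5]
After op 5 (reverse): [5 0 4 7 3 6 2 1]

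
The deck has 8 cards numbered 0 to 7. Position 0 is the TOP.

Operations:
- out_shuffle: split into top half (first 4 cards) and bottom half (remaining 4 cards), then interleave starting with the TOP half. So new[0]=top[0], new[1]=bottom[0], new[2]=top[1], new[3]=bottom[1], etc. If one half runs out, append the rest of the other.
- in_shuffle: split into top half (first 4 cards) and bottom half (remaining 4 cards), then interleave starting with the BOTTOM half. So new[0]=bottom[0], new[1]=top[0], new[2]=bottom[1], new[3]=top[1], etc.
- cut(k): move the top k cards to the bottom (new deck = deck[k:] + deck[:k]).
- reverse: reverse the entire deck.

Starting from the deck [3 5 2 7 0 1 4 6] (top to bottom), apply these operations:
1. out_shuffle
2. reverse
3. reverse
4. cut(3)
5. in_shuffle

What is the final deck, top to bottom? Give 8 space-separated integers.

Answer: 6 1 3 2 0 4 5 7

Derivation:
After op 1 (out_shuffle): [3 0 5 1 2 4 7 6]
After op 2 (reverse): [6 7 4 2 1 5 0 3]
After op 3 (reverse): [3 0 5 1 2 4 7 6]
After op 4 (cut(3)): [1 2 4 7 6 3 0 5]
After op 5 (in_shuffle): [6 1 3 2 0 4 5 7]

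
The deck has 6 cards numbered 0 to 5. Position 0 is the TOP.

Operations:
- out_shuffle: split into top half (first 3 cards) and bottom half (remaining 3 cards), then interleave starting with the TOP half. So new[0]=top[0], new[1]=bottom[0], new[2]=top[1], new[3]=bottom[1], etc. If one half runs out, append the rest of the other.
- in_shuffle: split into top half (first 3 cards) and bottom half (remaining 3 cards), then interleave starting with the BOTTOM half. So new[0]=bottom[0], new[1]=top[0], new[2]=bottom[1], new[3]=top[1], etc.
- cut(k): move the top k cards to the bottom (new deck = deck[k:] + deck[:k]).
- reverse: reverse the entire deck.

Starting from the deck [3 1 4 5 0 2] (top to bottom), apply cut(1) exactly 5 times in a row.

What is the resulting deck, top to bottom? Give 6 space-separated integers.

After op 1 (cut(1)): [1 4 5 0 2 3]
After op 2 (cut(1)): [4 5 0 2 3 1]
After op 3 (cut(1)): [5 0 2 3 1 4]
After op 4 (cut(1)): [0 2 3 1 4 5]
After op 5 (cut(1)): [2 3 1 4 5 0]

Answer: 2 3 1 4 5 0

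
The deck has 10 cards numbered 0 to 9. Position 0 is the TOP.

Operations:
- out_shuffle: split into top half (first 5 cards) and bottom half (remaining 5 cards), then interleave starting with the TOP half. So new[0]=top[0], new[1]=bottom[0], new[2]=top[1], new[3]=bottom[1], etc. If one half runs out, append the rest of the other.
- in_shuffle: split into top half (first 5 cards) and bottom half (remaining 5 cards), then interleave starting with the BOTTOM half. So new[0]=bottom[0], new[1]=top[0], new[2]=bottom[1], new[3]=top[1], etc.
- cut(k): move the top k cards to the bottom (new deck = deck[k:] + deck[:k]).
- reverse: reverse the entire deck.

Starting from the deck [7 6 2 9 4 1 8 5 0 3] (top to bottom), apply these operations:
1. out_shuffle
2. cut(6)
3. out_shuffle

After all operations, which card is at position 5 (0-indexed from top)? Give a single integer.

Answer: 8

Derivation:
After op 1 (out_shuffle): [7 1 6 8 2 5 9 0 4 3]
After op 2 (cut(6)): [9 0 4 3 7 1 6 8 2 5]
After op 3 (out_shuffle): [9 1 0 6 4 8 3 2 7 5]
Position 5: card 8.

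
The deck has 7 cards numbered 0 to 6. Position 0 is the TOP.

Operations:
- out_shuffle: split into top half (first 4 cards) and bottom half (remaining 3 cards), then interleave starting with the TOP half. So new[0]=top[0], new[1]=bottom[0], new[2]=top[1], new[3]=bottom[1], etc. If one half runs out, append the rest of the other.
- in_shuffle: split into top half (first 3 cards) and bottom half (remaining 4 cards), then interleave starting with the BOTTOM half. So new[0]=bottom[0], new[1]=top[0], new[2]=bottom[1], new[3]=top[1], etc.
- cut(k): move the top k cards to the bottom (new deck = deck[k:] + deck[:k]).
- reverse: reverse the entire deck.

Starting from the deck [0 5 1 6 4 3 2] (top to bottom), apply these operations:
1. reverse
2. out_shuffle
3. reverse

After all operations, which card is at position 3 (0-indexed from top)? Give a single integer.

Answer: 5

Derivation:
After op 1 (reverse): [2 3 4 6 1 5 0]
After op 2 (out_shuffle): [2 1 3 5 4 0 6]
After op 3 (reverse): [6 0 4 5 3 1 2]
Position 3: card 5.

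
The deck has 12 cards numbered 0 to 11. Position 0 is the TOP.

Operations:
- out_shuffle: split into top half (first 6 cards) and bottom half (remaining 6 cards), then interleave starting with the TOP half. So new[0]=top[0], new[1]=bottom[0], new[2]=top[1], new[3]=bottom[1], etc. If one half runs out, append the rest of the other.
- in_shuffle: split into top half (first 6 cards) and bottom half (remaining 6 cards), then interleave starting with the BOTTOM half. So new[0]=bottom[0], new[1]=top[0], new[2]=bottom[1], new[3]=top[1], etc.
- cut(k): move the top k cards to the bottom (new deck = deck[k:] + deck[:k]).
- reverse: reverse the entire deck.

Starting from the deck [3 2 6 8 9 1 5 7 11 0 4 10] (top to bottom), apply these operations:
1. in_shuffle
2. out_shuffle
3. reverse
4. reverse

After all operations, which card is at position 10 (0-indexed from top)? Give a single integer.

After op 1 (in_shuffle): [5 3 7 2 11 6 0 8 4 9 10 1]
After op 2 (out_shuffle): [5 0 3 8 7 4 2 9 11 10 6 1]
After op 3 (reverse): [1 6 10 11 9 2 4 7 8 3 0 5]
After op 4 (reverse): [5 0 3 8 7 4 2 9 11 10 6 1]
Position 10: card 6.

Answer: 6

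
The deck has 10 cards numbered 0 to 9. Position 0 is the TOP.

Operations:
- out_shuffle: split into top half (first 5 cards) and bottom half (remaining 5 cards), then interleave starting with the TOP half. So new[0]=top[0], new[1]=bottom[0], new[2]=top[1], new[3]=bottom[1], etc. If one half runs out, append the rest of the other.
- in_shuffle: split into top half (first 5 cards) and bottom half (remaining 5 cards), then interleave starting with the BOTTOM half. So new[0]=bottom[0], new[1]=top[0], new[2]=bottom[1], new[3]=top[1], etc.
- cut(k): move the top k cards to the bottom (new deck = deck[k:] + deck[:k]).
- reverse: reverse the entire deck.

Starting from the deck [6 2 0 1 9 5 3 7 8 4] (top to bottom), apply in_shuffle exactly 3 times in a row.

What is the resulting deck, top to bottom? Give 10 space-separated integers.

Answer: 3 0 4 5 2 8 9 6 7 1

Derivation:
After op 1 (in_shuffle): [5 6 3 2 7 0 8 1 4 9]
After op 2 (in_shuffle): [0 5 8 6 1 3 4 2 9 7]
After op 3 (in_shuffle): [3 0 4 5 2 8 9 6 7 1]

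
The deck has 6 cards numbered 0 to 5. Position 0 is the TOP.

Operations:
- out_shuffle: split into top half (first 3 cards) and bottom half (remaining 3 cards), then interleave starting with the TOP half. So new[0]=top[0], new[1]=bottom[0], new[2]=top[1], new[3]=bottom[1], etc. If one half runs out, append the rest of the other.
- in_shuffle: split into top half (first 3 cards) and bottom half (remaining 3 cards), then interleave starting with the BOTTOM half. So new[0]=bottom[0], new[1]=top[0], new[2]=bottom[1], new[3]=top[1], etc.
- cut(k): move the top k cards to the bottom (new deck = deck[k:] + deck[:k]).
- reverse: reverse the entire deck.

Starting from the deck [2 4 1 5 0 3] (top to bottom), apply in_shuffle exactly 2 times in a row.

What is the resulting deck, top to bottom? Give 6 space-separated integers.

After op 1 (in_shuffle): [5 2 0 4 3 1]
After op 2 (in_shuffle): [4 5 3 2 1 0]

Answer: 4 5 3 2 1 0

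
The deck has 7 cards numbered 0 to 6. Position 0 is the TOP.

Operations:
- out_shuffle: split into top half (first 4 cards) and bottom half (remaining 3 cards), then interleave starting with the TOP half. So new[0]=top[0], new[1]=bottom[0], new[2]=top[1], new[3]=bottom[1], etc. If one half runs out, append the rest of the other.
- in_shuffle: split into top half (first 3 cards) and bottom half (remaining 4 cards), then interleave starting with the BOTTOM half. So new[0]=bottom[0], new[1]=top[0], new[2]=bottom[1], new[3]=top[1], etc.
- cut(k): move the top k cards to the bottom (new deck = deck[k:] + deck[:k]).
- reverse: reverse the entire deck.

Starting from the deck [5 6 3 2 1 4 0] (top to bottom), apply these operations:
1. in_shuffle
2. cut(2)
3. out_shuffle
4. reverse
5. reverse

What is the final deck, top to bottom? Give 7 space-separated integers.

After op 1 (in_shuffle): [2 5 1 6 4 3 0]
After op 2 (cut(2)): [1 6 4 3 0 2 5]
After op 3 (out_shuffle): [1 0 6 2 4 5 3]
After op 4 (reverse): [3 5 4 2 6 0 1]
After op 5 (reverse): [1 0 6 2 4 5 3]

Answer: 1 0 6 2 4 5 3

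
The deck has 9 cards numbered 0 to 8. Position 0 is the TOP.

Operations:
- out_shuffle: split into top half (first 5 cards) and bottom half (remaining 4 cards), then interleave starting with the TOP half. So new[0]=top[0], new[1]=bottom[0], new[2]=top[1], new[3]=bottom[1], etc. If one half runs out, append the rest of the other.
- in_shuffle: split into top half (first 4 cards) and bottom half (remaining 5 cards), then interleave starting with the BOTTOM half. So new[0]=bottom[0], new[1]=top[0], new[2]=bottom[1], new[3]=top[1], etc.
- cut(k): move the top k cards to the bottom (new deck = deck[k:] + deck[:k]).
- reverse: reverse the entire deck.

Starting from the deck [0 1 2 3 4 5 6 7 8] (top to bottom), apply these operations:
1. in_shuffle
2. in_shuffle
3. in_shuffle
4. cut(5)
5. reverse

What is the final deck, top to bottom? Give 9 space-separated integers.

After op 1 (in_shuffle): [4 0 5 1 6 2 7 3 8]
After op 2 (in_shuffle): [6 4 2 0 7 5 3 1 8]
After op 3 (in_shuffle): [7 6 5 4 3 2 1 0 8]
After op 4 (cut(5)): [2 1 0 8 7 6 5 4 3]
After op 5 (reverse): [3 4 5 6 7 8 0 1 2]

Answer: 3 4 5 6 7 8 0 1 2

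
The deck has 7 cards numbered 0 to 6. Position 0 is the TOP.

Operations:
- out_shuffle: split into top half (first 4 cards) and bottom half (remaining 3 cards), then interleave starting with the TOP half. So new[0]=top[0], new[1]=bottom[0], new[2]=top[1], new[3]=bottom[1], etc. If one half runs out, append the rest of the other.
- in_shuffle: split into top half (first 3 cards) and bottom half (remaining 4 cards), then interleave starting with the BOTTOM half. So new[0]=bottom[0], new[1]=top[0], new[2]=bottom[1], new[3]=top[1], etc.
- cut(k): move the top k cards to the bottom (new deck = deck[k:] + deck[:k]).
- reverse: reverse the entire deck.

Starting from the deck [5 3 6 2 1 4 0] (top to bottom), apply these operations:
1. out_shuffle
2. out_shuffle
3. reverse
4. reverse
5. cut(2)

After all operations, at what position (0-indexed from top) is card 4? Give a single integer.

Answer: 4

Derivation:
After op 1 (out_shuffle): [5 1 3 4 6 0 2]
After op 2 (out_shuffle): [5 6 1 0 3 2 4]
After op 3 (reverse): [4 2 3 0 1 6 5]
After op 4 (reverse): [5 6 1 0 3 2 4]
After op 5 (cut(2)): [1 0 3 2 4 5 6]
Card 4 is at position 4.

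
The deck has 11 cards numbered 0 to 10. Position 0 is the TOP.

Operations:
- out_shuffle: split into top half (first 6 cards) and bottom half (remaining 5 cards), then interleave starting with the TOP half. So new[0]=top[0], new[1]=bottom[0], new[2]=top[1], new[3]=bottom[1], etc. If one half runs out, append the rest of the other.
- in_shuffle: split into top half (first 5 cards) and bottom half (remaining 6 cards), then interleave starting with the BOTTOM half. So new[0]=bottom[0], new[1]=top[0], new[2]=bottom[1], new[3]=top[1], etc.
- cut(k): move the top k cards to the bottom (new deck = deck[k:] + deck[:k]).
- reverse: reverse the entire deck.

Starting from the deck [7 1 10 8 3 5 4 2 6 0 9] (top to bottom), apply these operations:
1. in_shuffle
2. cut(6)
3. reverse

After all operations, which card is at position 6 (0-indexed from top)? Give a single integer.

After op 1 (in_shuffle): [5 7 4 1 2 10 6 8 0 3 9]
After op 2 (cut(6)): [6 8 0 3 9 5 7 4 1 2 10]
After op 3 (reverse): [10 2 1 4 7 5 9 3 0 8 6]
Position 6: card 9.

Answer: 9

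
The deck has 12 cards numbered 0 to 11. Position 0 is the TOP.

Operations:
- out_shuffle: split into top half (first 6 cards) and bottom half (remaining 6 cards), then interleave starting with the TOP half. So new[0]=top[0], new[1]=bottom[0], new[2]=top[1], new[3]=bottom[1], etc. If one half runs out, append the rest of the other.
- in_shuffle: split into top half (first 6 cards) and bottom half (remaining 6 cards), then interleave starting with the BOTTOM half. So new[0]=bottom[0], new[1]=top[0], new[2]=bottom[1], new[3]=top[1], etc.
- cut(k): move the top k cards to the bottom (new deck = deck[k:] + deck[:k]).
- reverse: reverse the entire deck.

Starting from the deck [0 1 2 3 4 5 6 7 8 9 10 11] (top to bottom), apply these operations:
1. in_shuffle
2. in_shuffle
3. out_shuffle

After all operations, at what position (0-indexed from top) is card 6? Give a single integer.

Answer: 2

Derivation:
After op 1 (in_shuffle): [6 0 7 1 8 2 9 3 10 4 11 5]
After op 2 (in_shuffle): [9 6 3 0 10 7 4 1 11 8 5 2]
After op 3 (out_shuffle): [9 4 6 1 3 11 0 8 10 5 7 2]
Card 6 is at position 2.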